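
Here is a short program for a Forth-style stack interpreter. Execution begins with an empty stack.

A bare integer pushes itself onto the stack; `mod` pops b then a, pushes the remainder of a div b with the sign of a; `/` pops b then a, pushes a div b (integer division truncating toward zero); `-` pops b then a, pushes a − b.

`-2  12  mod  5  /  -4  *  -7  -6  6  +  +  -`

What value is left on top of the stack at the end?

7

-2  → [-2]
12  → [-2, 12]
mod → [-2]
5   → [-2, 5]
/   → [0]
-4  → [0, -4]
*   → [0]
-7  → [0, -7]
-6  → [0, -7, -6]
6   → [0, -7, -6, 6]
+   → [0, -7, 0]
+   → [0, -7]
-   → [7]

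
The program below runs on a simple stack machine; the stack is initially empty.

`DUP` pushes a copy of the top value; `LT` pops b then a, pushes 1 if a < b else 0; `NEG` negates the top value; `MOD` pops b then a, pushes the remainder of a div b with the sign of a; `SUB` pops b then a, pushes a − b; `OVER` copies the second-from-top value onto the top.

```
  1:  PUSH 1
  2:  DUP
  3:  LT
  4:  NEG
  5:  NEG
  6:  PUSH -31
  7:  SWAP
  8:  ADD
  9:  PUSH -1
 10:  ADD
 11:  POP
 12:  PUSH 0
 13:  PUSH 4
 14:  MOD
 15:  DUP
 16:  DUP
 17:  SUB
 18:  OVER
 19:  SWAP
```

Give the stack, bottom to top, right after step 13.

PUSH 1    [1]
DUP       [1, 1]
LT        [0]
NEG       [0]
NEG       [0]
PUSH -31  [0, -31]
SWAP      [-31, 0]
ADD       [-31]
PUSH -1   [-31, -1]
ADD       [-32]
POP       []
PUSH 0    [0]
PUSH 4    [0, 4]

[0, 4]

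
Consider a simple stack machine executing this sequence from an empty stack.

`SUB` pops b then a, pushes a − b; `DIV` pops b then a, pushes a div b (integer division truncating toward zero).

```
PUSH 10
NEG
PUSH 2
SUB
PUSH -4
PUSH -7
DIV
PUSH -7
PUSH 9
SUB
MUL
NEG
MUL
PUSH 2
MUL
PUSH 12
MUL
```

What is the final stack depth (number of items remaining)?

PUSH 10 : [10]
NEG     : [-10]
PUSH 2  : [-10, 2]
SUB     : [-12]
PUSH -4 : [-12, -4]
PUSH -7 : [-12, -4, -7]
DIV     : [-12, 0]
PUSH -7 : [-12, 0, -7]
PUSH 9  : [-12, 0, -7, 9]
SUB     : [-12, 0, -16]
MUL     : [-12, 0]
NEG     : [-12, 0]
MUL     : [0]
PUSH 2  : [0, 2]
MUL     : [0]
PUSH 12 : [0, 12]
MUL     : [0]

1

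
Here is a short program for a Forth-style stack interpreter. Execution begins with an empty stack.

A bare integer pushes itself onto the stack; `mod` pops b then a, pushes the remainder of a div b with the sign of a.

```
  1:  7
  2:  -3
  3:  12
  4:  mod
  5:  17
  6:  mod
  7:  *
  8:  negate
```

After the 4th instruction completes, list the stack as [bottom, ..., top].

7   → 7
-3  → 7 -3
12  → 7 -3 12
mod → 7 -3

[7, -3]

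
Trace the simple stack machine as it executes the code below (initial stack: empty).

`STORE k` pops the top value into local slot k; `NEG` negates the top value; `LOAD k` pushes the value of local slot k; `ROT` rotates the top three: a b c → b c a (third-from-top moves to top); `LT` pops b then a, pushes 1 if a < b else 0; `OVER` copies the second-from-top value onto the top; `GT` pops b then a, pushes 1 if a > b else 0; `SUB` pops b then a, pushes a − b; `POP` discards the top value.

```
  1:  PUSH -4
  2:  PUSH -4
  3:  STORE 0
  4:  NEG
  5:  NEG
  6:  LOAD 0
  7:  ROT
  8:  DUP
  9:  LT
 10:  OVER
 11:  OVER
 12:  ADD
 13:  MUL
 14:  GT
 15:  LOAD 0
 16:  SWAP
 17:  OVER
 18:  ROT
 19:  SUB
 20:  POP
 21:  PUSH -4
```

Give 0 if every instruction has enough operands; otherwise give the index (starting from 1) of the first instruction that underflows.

PUSH -4  [-4]
PUSH -4  [-4, -4]
STORE 0  [-4]
NEG      [4]
NEG      [-4]
LOAD 0   [-4, -4]
ROT  — needs 3 operands, stack has 2 → underflow

7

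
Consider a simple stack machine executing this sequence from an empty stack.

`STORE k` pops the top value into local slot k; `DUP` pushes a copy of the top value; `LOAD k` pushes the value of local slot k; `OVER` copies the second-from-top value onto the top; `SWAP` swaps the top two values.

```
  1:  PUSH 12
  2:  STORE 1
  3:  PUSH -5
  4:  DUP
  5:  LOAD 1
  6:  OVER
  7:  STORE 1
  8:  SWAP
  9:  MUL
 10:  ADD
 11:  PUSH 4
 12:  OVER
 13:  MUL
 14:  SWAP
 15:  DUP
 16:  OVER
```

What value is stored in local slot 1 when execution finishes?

PUSH 12 -> 12
STORE 1 -> (empty)
PUSH -5 -> -5
DUP     -> -5 -5
LOAD 1  -> -5 -5 12
OVER    -> -5 -5 12 -5
STORE 1 -> -5 -5 12
SWAP    -> -5 12 -5
MUL     -> -5 -60
ADD     -> -65
PUSH 4  -> -65 4
OVER    -> -65 4 -65
MUL     -> -65 -260
SWAP    -> -260 -65
DUP     -> -260 -65 -65
OVER    -> -260 -65 -65 -65

-5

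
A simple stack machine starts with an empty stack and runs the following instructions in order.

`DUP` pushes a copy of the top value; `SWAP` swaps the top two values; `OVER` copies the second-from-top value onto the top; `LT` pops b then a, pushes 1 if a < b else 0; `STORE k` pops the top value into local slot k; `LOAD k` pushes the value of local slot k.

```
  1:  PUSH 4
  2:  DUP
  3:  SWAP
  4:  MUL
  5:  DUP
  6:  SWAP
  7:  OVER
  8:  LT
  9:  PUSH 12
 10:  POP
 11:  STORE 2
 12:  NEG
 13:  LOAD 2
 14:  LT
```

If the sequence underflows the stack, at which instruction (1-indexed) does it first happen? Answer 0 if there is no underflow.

0

PUSH 4  -> [4]
DUP     -> [4, 4]
SWAP    -> [4, 4]
MUL     -> [16]
DUP     -> [16, 16]
SWAP    -> [16, 16]
OVER    -> [16, 16, 16]
LT      -> [16, 0]
PUSH 12 -> [16, 0, 12]
POP     -> [16, 0]
STORE 2 -> [16]
NEG     -> [-16]
LOAD 2  -> [-16, 0]
LT      -> [1]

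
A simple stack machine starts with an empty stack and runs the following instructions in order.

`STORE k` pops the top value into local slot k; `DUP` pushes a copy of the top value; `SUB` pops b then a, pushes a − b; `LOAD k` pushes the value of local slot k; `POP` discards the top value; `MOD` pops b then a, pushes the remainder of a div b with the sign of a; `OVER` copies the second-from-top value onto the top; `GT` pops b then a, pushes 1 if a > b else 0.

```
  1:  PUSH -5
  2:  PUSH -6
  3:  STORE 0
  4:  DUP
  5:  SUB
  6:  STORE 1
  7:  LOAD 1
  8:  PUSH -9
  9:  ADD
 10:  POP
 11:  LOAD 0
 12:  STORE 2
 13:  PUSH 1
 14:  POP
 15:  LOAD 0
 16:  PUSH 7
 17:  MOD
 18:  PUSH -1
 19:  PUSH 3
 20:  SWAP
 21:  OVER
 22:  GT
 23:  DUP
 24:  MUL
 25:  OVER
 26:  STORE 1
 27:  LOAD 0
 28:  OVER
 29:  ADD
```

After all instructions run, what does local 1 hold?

3

PUSH -5 → [-5]
PUSH -6 → [-5, -6]
STORE 0 → [-5]
DUP     → [-5, -5]
SUB     → [0]
STORE 1 → []
LOAD 1  → [0]
PUSH -9 → [0, -9]
ADD     → [-9]
POP     → []
LOAD 0  → [-6]
STORE 2 → []
PUSH 1  → [1]
POP     → []
LOAD 0  → [-6]
PUSH 7  → [-6, 7]
MOD     → [-6]
PUSH -1 → [-6, -1]
PUSH 3  → [-6, -1, 3]
SWAP    → [-6, 3, -1]
OVER    → [-6, 3, -1, 3]
GT      → [-6, 3, 0]
DUP     → [-6, 3, 0, 0]
MUL     → [-6, 3, 0]
OVER    → [-6, 3, 0, 3]
STORE 1 → [-6, 3, 0]
LOAD 0  → [-6, 3, 0, -6]
OVER    → [-6, 3, 0, -6, 0]
ADD     → [-6, 3, 0, -6]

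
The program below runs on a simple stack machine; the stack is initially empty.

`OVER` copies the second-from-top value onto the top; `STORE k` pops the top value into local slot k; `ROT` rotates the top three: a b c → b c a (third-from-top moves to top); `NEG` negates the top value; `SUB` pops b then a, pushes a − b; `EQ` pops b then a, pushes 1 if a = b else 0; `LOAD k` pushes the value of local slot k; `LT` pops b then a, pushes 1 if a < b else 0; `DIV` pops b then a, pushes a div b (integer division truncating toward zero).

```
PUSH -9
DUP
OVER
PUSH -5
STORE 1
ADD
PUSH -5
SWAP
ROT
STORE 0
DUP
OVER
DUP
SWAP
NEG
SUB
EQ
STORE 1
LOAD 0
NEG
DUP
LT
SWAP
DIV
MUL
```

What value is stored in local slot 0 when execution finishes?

PUSH -9 -> [-9]
DUP     -> [-9, -9]
OVER    -> [-9, -9, -9]
PUSH -5 -> [-9, -9, -9, -5]
STORE 1 -> [-9, -9, -9]
ADD     -> [-9, -18]
PUSH -5 -> [-9, -18, -5]
SWAP    -> [-9, -5, -18]
ROT     -> [-5, -18, -9]
STORE 0 -> [-5, -18]
DUP     -> [-5, -18, -18]
OVER    -> [-5, -18, -18, -18]
DUP     -> [-5, -18, -18, -18, -18]
SWAP    -> [-5, -18, -18, -18, -18]
NEG     -> [-5, -18, -18, -18, 18]
SUB     -> [-5, -18, -18, -36]
EQ      -> [-5, -18, 0]
STORE 1 -> [-5, -18]
LOAD 0  -> [-5, -18, -9]
NEG     -> [-5, -18, 9]
DUP     -> [-5, -18, 9, 9]
LT      -> [-5, -18, 0]
SWAP    -> [-5, 0, -18]
DIV     -> [-5, 0]
MUL     -> [0]

-9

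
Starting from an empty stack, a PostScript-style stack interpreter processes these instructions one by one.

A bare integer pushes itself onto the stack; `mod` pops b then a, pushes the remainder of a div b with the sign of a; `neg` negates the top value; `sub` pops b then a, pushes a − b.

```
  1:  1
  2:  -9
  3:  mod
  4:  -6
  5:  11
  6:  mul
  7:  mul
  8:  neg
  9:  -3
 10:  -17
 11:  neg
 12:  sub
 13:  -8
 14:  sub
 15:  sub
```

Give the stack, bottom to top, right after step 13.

1    [1]
-9   [1, -9]
mod  [1]
-6   [1, -6]
11   [1, -6, 11]
mul  [1, -66]
mul  [-66]
neg  [66]
-3   [66, -3]
-17  [66, -3, -17]
neg  [66, -3, 17]
sub  [66, -20]
-8   [66, -20, -8]

[66, -20, -8]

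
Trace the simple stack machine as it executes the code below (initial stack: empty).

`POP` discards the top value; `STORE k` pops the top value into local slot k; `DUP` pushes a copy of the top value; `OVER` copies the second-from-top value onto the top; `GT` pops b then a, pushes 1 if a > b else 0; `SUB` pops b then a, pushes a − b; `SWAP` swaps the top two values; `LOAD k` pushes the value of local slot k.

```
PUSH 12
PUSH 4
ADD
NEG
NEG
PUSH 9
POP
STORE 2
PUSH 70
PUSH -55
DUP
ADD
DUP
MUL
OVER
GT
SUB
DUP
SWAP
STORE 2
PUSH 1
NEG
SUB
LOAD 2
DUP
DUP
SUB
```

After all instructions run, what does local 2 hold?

PUSH 12  → 12
PUSH 4   → 12 4
ADD      → 16
NEG      → -16
NEG      → 16
PUSH 9   → 16 9
POP      → 16
STORE 2  → (empty)
PUSH 70  → 70
PUSH -55 → 70 -55
DUP      → 70 -55 -55
ADD      → 70 -110
DUP      → 70 -110 -110
MUL      → 70 12100
OVER     → 70 12100 70
GT       → 70 1
SUB      → 69
DUP      → 69 69
SWAP     → 69 69
STORE 2  → 69
PUSH 1   → 69 1
NEG      → 69 -1
SUB      → 70
LOAD 2   → 70 69
DUP      → 70 69 69
DUP      → 70 69 69 69
SUB      → 70 69 0

69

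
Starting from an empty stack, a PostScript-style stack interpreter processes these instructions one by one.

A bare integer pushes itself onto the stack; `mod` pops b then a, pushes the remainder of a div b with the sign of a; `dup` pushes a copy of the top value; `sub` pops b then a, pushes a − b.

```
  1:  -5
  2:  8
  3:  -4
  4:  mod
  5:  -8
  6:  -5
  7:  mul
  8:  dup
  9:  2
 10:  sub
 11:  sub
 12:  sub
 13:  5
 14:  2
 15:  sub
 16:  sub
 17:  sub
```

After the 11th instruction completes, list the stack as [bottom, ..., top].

[-5, 0, 2]

-5  : -5
8   : -5 8
-4  : -5 8 -4
mod : -5 0
-8  : -5 0 -8
-5  : -5 0 -8 -5
mul : -5 0 40
dup : -5 0 40 40
2   : -5 0 40 40 2
sub : -5 0 40 38
sub : -5 0 2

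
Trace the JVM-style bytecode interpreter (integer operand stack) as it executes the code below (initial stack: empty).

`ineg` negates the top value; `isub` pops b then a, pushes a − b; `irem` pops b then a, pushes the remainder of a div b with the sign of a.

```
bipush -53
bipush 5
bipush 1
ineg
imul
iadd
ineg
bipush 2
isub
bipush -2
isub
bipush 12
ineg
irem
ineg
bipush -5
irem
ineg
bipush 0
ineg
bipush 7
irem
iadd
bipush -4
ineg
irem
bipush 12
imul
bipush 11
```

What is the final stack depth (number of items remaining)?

2

bipush -53 → -53
bipush 5   → -53 5
bipush 1   → -53 5 1
ineg       → -53 5 -1
imul       → -53 -5
iadd       → -58
ineg       → 58
bipush 2   → 58 2
isub       → 56
bipush -2  → 56 -2
isub       → 58
bipush 12  → 58 12
ineg       → 58 -12
irem       → 10
ineg       → -10
bipush -5  → -10 -5
irem       → 0
ineg       → 0
bipush 0   → 0 0
ineg       → 0 0
bipush 7   → 0 0 7
irem       → 0 0
iadd       → 0
bipush -4  → 0 -4
ineg       → 0 4
irem       → 0
bipush 12  → 0 12
imul       → 0
bipush 11  → 0 11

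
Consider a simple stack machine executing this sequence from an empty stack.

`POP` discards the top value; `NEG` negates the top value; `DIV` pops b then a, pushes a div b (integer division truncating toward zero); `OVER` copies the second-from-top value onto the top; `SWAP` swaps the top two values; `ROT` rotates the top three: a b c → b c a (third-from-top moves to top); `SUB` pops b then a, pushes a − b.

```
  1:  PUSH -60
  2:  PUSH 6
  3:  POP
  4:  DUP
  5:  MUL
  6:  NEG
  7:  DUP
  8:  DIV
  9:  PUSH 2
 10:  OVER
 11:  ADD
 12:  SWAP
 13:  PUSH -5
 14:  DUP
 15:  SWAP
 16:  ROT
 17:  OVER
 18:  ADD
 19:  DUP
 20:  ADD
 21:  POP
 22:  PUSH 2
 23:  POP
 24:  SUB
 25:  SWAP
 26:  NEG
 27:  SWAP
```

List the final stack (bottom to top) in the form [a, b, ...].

PUSH -60 → [-60]
PUSH 6   → [-60, 6]
POP      → [-60]
DUP      → [-60, -60]
MUL      → [3600]
NEG      → [-3600]
DUP      → [-3600, -3600]
DIV      → [1]
PUSH 2   → [1, 2]
OVER     → [1, 2, 1]
ADD      → [1, 3]
SWAP     → [3, 1]
PUSH -5  → [3, 1, -5]
DUP      → [3, 1, -5, -5]
SWAP     → [3, 1, -5, -5]
ROT      → [3, -5, -5, 1]
OVER     → [3, -5, -5, 1, -5]
ADD      → [3, -5, -5, -4]
DUP      → [3, -5, -5, -4, -4]
ADD      → [3, -5, -5, -8]
POP      → [3, -5, -5]
PUSH 2   → [3, -5, -5, 2]
POP      → [3, -5, -5]
SUB      → [3, 0]
SWAP     → [0, 3]
NEG      → [0, -3]
SWAP     → [-3, 0]

[-3, 0]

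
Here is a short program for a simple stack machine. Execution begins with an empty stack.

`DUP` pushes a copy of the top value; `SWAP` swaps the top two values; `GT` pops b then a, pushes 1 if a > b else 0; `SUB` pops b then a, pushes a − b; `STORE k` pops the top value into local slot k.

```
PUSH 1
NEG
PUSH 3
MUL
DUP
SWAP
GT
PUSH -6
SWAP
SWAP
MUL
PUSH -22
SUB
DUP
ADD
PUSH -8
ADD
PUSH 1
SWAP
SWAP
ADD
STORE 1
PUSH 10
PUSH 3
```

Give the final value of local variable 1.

PUSH 1   -> [1]
NEG      -> [-1]
PUSH 3   -> [-1, 3]
MUL      -> [-3]
DUP      -> [-3, -3]
SWAP     -> [-3, -3]
GT       -> [0]
PUSH -6  -> [0, -6]
SWAP     -> [-6, 0]
SWAP     -> [0, -6]
MUL      -> [0]
PUSH -22 -> [0, -22]
SUB      -> [22]
DUP      -> [22, 22]
ADD      -> [44]
PUSH -8  -> [44, -8]
ADD      -> [36]
PUSH 1   -> [36, 1]
SWAP     -> [1, 36]
SWAP     -> [36, 1]
ADD      -> [37]
STORE 1  -> []
PUSH 10  -> [10]
PUSH 3   -> [10, 3]

37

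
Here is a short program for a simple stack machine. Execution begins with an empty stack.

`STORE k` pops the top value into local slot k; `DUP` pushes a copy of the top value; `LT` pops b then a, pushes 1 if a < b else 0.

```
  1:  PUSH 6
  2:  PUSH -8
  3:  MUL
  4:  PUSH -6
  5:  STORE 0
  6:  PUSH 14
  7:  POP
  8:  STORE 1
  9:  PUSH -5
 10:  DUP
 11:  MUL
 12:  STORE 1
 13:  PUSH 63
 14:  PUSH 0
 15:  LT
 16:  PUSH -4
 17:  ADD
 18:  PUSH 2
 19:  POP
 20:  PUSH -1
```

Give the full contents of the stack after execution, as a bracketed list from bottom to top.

PUSH 6  : [6]
PUSH -8 : [6, -8]
MUL     : [-48]
PUSH -6 : [-48, -6]
STORE 0 : [-48]
PUSH 14 : [-48, 14]
POP     : [-48]
STORE 1 : []
PUSH -5 : [-5]
DUP     : [-5, -5]
MUL     : [25]
STORE 1 : []
PUSH 63 : [63]
PUSH 0  : [63, 0]
LT      : [0]
PUSH -4 : [0, -4]
ADD     : [-4]
PUSH 2  : [-4, 2]
POP     : [-4]
PUSH -1 : [-4, -1]

[-4, -1]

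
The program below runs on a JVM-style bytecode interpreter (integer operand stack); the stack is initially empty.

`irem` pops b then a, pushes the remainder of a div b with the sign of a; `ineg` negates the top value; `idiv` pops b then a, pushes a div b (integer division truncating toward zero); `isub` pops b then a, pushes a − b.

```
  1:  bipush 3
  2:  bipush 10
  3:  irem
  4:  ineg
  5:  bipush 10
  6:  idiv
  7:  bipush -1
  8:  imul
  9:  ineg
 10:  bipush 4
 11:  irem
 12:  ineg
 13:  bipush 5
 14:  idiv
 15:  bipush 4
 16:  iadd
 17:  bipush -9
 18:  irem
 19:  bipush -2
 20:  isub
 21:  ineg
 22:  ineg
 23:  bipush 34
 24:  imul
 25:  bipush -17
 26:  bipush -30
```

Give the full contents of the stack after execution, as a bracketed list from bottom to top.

bipush 3   -> 3
bipush 10  -> 3 10
irem       -> 3
ineg       -> -3
bipush 10  -> -3 10
idiv       -> 0
bipush -1  -> 0 -1
imul       -> 0
ineg       -> 0
bipush 4   -> 0 4
irem       -> 0
ineg       -> 0
bipush 5   -> 0 5
idiv       -> 0
bipush 4   -> 0 4
iadd       -> 4
bipush -9  -> 4 -9
irem       -> 4
bipush -2  -> 4 -2
isub       -> 6
ineg       -> -6
ineg       -> 6
bipush 34  -> 6 34
imul       -> 204
bipush -17 -> 204 -17
bipush -30 -> 204 -17 -30

[204, -17, -30]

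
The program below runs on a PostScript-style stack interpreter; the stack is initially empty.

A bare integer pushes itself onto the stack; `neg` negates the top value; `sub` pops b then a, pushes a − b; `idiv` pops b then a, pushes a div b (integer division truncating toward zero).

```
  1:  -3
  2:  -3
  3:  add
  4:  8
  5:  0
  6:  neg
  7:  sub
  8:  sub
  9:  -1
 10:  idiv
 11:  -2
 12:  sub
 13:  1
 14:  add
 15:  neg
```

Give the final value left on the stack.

-3   -> -3
-3   -> -3 -3
add  -> -6
8    -> -6 8
0    -> -6 8 0
neg  -> -6 8 0
sub  -> -6 8
sub  -> -14
-1   -> -14 -1
idiv -> 14
-2   -> 14 -2
sub  -> 16
1    -> 16 1
add  -> 17
neg  -> -17

-17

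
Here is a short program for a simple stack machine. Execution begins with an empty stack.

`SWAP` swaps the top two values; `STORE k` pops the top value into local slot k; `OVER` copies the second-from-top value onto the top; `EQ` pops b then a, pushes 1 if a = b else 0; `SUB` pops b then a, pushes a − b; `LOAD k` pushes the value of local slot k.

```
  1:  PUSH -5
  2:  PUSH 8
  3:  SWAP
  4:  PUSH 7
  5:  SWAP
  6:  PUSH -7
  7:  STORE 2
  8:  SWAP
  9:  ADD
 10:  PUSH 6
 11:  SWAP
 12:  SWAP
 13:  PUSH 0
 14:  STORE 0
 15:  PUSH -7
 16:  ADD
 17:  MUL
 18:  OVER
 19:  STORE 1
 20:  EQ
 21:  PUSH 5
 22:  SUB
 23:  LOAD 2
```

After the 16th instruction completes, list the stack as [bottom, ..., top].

PUSH -5  -5
PUSH 8   -5 8
SWAP     8 -5
PUSH 7   8 -5 7
SWAP     8 7 -5
PUSH -7  8 7 -5 -7
STORE 2  8 7 -5
SWAP     8 -5 7
ADD      8 2
PUSH 6   8 2 6
SWAP     8 6 2
SWAP     8 2 6
PUSH 0   8 2 6 0
STORE 0  8 2 6
PUSH -7  8 2 6 -7
ADD      8 2 -1

[8, 2, -1]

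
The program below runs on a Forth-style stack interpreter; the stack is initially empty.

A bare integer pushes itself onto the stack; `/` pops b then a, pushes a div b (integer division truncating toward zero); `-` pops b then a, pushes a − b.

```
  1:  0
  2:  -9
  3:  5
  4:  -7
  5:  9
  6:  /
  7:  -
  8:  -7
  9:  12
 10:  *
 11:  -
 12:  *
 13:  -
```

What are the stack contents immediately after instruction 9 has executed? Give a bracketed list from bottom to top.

[0, -9, 5, -7, 12]

0  -> [0]
-9 -> [0, -9]
5  -> [0, -9, 5]
-7 -> [0, -9, 5, -7]
9  -> [0, -9, 5, -7, 9]
/  -> [0, -9, 5, 0]
-  -> [0, -9, 5]
-7 -> [0, -9, 5, -7]
12 -> [0, -9, 5, -7, 12]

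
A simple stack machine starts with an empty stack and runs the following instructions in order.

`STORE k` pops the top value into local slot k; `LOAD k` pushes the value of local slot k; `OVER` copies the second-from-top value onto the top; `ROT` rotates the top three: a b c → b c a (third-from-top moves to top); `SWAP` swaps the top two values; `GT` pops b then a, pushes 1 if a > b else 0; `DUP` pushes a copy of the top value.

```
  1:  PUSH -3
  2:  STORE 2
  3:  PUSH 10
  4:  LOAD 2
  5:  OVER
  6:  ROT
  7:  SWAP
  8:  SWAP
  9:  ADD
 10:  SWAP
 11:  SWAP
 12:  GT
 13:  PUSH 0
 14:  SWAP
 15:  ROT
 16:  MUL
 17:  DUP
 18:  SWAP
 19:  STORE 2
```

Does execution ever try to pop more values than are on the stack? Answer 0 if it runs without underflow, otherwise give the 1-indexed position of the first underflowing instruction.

15

PUSH -3 -> -3
STORE 2 -> (empty)
PUSH 10 -> 10
LOAD 2  -> 10 -3
OVER    -> 10 -3 10
ROT     -> -3 10 10
SWAP    -> -3 10 10
SWAP    -> -3 10 10
ADD     -> -3 20
SWAP    -> 20 -3
SWAP    -> -3 20
GT      -> 0
PUSH 0  -> 0 0
SWAP    -> 0 0
ROT  — needs 3 operands, stack has 2 → underflow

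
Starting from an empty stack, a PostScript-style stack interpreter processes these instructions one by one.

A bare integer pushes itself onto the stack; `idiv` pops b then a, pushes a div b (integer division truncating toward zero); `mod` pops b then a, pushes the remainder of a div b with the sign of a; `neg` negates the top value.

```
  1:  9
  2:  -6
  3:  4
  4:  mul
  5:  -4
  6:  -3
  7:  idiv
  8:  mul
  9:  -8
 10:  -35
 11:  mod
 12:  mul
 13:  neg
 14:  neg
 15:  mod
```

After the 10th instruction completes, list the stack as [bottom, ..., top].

[9, -24, -8, -35]

9    → [9]
-6   → [9, -6]
4    → [9, -6, 4]
mul  → [9, -24]
-4   → [9, -24, -4]
-3   → [9, -24, -4, -3]
idiv → [9, -24, 1]
mul  → [9, -24]
-8   → [9, -24, -8]
-35  → [9, -24, -8, -35]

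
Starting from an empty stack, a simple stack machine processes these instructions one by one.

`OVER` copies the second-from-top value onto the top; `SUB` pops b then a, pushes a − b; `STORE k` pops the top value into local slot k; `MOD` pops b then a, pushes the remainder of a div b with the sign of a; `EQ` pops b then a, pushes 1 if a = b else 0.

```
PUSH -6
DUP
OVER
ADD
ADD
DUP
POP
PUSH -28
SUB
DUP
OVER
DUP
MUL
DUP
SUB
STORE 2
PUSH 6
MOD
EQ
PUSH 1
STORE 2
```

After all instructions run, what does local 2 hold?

1

PUSH -6   [-6]
DUP       [-6, -6]
OVER      [-6, -6, -6]
ADD       [-6, -12]
ADD       [-18]
DUP       [-18, -18]
POP       [-18]
PUSH -28  [-18, -28]
SUB       [10]
DUP       [10, 10]
OVER      [10, 10, 10]
DUP       [10, 10, 10, 10]
MUL       [10, 10, 100]
DUP       [10, 10, 100, 100]
SUB       [10, 10, 0]
STORE 2   [10, 10]
PUSH 6    [10, 10, 6]
MOD       [10, 4]
EQ        [0]
PUSH 1    [0, 1]
STORE 2   [0]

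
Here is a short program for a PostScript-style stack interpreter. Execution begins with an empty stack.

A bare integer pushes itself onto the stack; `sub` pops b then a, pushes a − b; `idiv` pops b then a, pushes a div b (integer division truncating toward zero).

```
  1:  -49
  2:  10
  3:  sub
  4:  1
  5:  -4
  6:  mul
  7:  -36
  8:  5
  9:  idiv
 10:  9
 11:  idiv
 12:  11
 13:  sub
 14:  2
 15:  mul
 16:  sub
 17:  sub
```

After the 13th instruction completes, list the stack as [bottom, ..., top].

[-59, -4, -11]

-49   [-49]
10    [-49, 10]
sub   [-59]
1     [-59, 1]
-4    [-59, 1, -4]
mul   [-59, -4]
-36   [-59, -4, -36]
5     [-59, -4, -36, 5]
idiv  [-59, -4, -7]
9     [-59, -4, -7, 9]
idiv  [-59, -4, 0]
11    [-59, -4, 0, 11]
sub   [-59, -4, -11]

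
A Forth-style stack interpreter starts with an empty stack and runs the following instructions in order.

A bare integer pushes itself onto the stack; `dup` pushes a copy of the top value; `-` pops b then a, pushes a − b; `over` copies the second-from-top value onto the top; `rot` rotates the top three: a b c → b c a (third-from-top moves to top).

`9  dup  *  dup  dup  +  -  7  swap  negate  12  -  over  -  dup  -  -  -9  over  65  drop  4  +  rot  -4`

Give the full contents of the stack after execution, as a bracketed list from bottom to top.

9      → [9]
dup    → [9, 9]
*      → [81]
dup    → [81, 81]
dup    → [81, 81, 81]
+      → [81, 162]
-      → [-81]
7      → [-81, 7]
swap   → [7, -81]
negate → [7, 81]
12     → [7, 81, 12]
-      → [7, 69]
over   → [7, 69, 7]
-      → [7, 62]
dup    → [7, 62, 62]
-      → [7, 0]
-      → [7]
-9     → [7, -9]
over   → [7, -9, 7]
65     → [7, -9, 7, 65]
drop   → [7, -9, 7]
4      → [7, -9, 7, 4]
+      → [7, -9, 11]
rot    → [-9, 11, 7]
-4     → [-9, 11, 7, -4]

[-9, 11, 7, -4]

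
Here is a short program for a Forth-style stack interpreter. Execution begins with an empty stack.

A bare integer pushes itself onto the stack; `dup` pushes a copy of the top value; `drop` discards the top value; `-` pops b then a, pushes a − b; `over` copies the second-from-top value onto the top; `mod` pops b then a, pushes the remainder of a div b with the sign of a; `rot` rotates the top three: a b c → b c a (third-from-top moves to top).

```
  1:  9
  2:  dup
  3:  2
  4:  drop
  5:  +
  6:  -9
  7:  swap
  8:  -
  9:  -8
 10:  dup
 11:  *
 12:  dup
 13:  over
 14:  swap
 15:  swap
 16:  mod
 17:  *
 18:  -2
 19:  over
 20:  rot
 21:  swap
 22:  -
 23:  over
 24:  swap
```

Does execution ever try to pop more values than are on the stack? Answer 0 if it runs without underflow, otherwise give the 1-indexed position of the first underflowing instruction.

9    → 9
dup  → 9 9
2    → 9 9 2
drop → 9 9
+    → 18
-9   → 18 -9
swap → -9 18
-    → -27
-8   → -27 -8
dup  → -27 -8 -8
*    → -27 64
dup  → -27 64 64
over → -27 64 64 64
swap → -27 64 64 64
swap → -27 64 64 64
mod  → -27 64 0
*    → -27 0
-2   → -27 0 -2
over → -27 0 -2 0
rot  → -27 -2 0 0
swap → -27 -2 0 0
-    → -27 -2 0
over → -27 -2 0 -2
swap → -27 -2 -2 0

0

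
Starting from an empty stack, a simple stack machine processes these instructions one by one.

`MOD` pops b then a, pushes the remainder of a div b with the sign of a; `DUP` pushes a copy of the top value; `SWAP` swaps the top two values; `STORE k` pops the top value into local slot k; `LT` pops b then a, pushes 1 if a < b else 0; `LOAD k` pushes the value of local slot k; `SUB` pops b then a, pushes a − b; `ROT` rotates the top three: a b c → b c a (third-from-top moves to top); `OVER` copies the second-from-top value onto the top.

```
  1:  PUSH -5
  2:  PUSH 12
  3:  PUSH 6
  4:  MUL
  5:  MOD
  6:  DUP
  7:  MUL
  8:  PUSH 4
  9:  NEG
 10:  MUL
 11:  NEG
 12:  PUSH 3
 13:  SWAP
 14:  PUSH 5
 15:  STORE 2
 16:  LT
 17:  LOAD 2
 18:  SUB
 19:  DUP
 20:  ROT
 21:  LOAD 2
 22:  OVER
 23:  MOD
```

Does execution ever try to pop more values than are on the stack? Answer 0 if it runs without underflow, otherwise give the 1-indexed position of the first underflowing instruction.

PUSH -5 -> -5
PUSH 12 -> -5 12
PUSH 6  -> -5 12 6
MUL     -> -5 72
MOD     -> -5
DUP     -> -5 -5
MUL     -> 25
PUSH 4  -> 25 4
NEG     -> 25 -4
MUL     -> -100
NEG     -> 100
PUSH 3  -> 100 3
SWAP    -> 3 100
PUSH 5  -> 3 100 5
STORE 2 -> 3 100
LT      -> 1
LOAD 2  -> 1 5
SUB     -> -4
DUP     -> -4 -4
ROT  — needs 3 operands, stack has 2 → underflow

20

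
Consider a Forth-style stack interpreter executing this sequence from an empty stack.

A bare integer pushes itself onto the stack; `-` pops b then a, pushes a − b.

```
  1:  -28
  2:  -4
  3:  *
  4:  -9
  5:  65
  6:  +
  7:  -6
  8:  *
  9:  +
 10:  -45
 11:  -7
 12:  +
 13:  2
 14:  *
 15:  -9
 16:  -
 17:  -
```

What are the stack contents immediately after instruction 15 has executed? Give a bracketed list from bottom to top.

[-224, -104, -9]

-28 → [-28]
-4  → [-28, -4]
*   → [112]
-9  → [112, -9]
65  → [112, -9, 65]
+   → [112, 56]
-6  → [112, 56, -6]
*   → [112, -336]
+   → [-224]
-45 → [-224, -45]
-7  → [-224, -45, -7]
+   → [-224, -52]
2   → [-224, -52, 2]
*   → [-224, -104]
-9  → [-224, -104, -9]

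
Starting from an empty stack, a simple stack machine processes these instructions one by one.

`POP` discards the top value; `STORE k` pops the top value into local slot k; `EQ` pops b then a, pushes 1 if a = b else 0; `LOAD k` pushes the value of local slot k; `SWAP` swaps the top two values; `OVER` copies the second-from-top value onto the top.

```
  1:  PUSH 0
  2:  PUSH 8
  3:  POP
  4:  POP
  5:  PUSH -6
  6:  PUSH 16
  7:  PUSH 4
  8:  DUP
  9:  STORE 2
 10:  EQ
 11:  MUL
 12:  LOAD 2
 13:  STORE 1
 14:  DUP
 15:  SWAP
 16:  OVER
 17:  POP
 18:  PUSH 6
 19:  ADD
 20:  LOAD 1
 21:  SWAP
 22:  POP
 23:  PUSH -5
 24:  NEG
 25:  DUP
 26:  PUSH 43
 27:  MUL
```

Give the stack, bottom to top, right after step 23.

PUSH 0  -> [0]
PUSH 8  -> [0, 8]
POP     -> [0]
POP     -> []
PUSH -6 -> [-6]
PUSH 16 -> [-6, 16]
PUSH 4  -> [-6, 16, 4]
DUP     -> [-6, 16, 4, 4]
STORE 2 -> [-6, 16, 4]
EQ      -> [-6, 0]
MUL     -> [0]
LOAD 2  -> [0, 4]
STORE 1 -> [0]
DUP     -> [0, 0]
SWAP    -> [0, 0]
OVER    -> [0, 0, 0]
POP     -> [0, 0]
PUSH 6  -> [0, 0, 6]
ADD     -> [0, 6]
LOAD 1  -> [0, 6, 4]
SWAP    -> [0, 4, 6]
POP     -> [0, 4]
PUSH -5 -> [0, 4, -5]

[0, 4, -5]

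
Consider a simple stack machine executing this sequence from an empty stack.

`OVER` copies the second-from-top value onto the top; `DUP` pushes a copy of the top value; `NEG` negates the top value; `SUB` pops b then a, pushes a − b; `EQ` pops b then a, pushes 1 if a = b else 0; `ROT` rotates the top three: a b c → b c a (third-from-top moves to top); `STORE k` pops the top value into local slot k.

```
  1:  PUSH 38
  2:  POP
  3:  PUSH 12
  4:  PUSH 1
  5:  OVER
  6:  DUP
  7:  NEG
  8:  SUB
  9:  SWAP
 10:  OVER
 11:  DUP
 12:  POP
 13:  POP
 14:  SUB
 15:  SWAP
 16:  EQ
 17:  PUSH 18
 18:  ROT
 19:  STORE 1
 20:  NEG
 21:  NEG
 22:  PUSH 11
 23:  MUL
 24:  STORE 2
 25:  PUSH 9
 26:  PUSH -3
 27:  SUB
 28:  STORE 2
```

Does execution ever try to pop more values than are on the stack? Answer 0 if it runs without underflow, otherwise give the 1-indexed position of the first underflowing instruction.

PUSH 38 → [38]
POP     → []
PUSH 12 → [12]
PUSH 1  → [12, 1]
OVER    → [12, 1, 12]
DUP     → [12, 1, 12, 12]
NEG     → [12, 1, 12, -12]
SUB     → [12, 1, 24]
SWAP    → [12, 24, 1]
OVER    → [12, 24, 1, 24]
DUP     → [12, 24, 1, 24, 24]
POP     → [12, 24, 1, 24]
POP     → [12, 24, 1]
SUB     → [12, 23]
SWAP    → [23, 12]
EQ      → [0]
PUSH 18 → [0, 18]
ROT  — needs 3 operands, stack has 2 → underflow

18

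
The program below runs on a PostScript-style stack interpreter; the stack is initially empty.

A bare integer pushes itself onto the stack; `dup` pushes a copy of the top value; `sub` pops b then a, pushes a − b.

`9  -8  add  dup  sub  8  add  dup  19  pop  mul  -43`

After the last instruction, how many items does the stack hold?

2

9   : 9
-8  : 9 -8
add : 1
dup : 1 1
sub : 0
8   : 0 8
add : 8
dup : 8 8
19  : 8 8 19
pop : 8 8
mul : 64
-43 : 64 -43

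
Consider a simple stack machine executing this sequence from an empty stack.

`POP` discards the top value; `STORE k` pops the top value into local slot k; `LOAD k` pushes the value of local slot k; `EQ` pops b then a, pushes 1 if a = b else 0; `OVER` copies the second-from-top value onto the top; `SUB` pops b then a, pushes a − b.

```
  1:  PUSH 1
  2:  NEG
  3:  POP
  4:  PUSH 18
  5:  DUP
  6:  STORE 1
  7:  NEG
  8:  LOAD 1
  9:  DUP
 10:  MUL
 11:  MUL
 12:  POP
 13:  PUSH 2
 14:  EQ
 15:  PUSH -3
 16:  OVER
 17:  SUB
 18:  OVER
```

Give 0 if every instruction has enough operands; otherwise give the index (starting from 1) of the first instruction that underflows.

PUSH 1  -> 1
NEG     -> -1
POP     -> (empty)
PUSH 18 -> 18
DUP     -> 18 18
STORE 1 -> 18
NEG     -> -18
LOAD 1  -> -18 18
DUP     -> -18 18 18
MUL     -> -18 324
MUL     -> -5832
POP     -> (empty)
PUSH 2  -> 2
EQ  — needs 2 operands, stack has 1 → underflow

14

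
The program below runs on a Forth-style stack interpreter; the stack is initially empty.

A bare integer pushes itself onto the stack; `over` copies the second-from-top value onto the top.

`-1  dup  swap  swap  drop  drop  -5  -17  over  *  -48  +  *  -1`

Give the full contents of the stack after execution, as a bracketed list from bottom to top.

[-185, -1]

-1   : [-1]
dup  : [-1, -1]
swap : [-1, -1]
swap : [-1, -1]
drop : [-1]
drop : []
-5   : [-5]
-17  : [-5, -17]
over : [-5, -17, -5]
*    : [-5, 85]
-48  : [-5, 85, -48]
+    : [-5, 37]
*    : [-185]
-1   : [-185, -1]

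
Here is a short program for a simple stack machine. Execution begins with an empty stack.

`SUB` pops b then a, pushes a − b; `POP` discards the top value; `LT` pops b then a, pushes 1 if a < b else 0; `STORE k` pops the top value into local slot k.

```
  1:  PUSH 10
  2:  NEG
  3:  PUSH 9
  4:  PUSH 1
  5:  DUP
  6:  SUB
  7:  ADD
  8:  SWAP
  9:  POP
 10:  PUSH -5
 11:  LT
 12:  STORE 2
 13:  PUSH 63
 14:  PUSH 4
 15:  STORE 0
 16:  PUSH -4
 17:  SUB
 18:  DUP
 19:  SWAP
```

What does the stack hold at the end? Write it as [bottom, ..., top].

PUSH 10 → [10]
NEG     → [-10]
PUSH 9  → [-10, 9]
PUSH 1  → [-10, 9, 1]
DUP     → [-10, 9, 1, 1]
SUB     → [-10, 9, 0]
ADD     → [-10, 9]
SWAP    → [9, -10]
POP     → [9]
PUSH -5 → [9, -5]
LT      → [0]
STORE 2 → []
PUSH 63 → [63]
PUSH 4  → [63, 4]
STORE 0 → [63]
PUSH -4 → [63, -4]
SUB     → [67]
DUP     → [67, 67]
SWAP    → [67, 67]

[67, 67]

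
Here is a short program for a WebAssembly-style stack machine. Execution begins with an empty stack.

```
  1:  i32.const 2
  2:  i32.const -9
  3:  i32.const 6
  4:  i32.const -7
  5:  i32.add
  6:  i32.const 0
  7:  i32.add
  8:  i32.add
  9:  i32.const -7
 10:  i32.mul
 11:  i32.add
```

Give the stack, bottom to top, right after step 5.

[2, -9, -1]

i32.const 2  → 2
i32.const -9 → 2 -9
i32.const 6  → 2 -9 6
i32.const -7 → 2 -9 6 -7
i32.add      → 2 -9 -1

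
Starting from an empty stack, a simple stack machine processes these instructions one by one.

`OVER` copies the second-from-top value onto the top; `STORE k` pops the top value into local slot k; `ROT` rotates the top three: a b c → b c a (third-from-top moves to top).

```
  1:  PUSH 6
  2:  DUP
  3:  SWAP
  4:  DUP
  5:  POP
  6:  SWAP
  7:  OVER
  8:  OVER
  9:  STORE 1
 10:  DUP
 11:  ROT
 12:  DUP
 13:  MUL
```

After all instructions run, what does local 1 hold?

6

PUSH 6   6
DUP      6 6
SWAP     6 6
DUP      6 6 6
POP      6 6
SWAP     6 6
OVER     6 6 6
OVER     6 6 6 6
STORE 1  6 6 6
DUP      6 6 6 6
ROT      6 6 6 6
DUP      6 6 6 6 6
MUL      6 6 6 36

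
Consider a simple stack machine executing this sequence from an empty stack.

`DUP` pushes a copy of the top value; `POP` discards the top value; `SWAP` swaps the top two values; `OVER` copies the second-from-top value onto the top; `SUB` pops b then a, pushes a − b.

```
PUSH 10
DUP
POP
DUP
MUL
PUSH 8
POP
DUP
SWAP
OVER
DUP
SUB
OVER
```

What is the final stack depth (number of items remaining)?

4

PUSH 10 -> 10
DUP     -> 10 10
POP     -> 10
DUP     -> 10 10
MUL     -> 100
PUSH 8  -> 100 8
POP     -> 100
DUP     -> 100 100
SWAP    -> 100 100
OVER    -> 100 100 100
DUP     -> 100 100 100 100
SUB     -> 100 100 0
OVER    -> 100 100 0 100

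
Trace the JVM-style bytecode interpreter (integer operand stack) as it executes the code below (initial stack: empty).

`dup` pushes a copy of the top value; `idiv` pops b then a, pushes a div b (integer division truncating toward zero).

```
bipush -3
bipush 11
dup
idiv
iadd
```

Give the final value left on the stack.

bipush -3 → -3
bipush 11 → -3 11
dup       → -3 11 11
idiv      → -3 1
iadd      → -2

-2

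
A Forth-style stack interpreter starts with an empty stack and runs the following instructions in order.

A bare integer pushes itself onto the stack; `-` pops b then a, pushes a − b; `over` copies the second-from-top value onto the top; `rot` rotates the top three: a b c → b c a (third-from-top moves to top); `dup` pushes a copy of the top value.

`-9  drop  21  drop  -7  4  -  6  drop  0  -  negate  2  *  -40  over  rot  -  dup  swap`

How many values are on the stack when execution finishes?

-9     : [-9]
drop   : []
21     : [21]
drop   : []
-7     : [-7]
4      : [-7, 4]
-      : [-11]
6      : [-11, 6]
drop   : [-11]
0      : [-11, 0]
-      : [-11]
negate : [11]
2      : [11, 2]
*      : [22]
-40    : [22, -40]
over   : [22, -40, 22]
rot    : [-40, 22, 22]
-      : [-40, 0]
dup    : [-40, 0, 0]
swap   : [-40, 0, 0]

3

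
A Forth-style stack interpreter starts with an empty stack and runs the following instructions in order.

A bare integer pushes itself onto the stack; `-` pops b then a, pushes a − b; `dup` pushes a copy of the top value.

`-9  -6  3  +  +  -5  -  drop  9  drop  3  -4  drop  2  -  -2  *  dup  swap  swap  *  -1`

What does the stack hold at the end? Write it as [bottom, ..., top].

-9    [-9]
-6    [-9, -6]
3     [-9, -6, 3]
+     [-9, -3]
+     [-12]
-5    [-12, -5]
-     [-7]
drop  []
9     [9]
drop  []
3     [3]
-4    [3, -4]
drop  [3]
2     [3, 2]
-     [1]
-2    [1, -2]
*     [-2]
dup   [-2, -2]
swap  [-2, -2]
swap  [-2, -2]
*     [4]
-1    [4, -1]

[4, -1]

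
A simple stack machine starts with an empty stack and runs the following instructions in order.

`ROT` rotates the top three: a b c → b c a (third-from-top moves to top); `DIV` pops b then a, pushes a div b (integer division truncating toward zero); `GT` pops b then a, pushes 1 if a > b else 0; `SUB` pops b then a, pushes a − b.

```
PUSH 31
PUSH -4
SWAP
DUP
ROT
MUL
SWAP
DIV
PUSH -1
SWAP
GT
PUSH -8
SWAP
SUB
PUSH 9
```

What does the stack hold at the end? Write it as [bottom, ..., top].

PUSH 31  [31]
PUSH -4  [31, -4]
SWAP     [-4, 31]
DUP      [-4, 31, 31]
ROT      [31, 31, -4]
MUL      [31, -124]
SWAP     [-124, 31]
DIV      [-4]
PUSH -1  [-4, -1]
SWAP     [-1, -4]
GT       [1]
PUSH -8  [1, -8]
SWAP     [-8, 1]
SUB      [-9]
PUSH 9   [-9, 9]

[-9, 9]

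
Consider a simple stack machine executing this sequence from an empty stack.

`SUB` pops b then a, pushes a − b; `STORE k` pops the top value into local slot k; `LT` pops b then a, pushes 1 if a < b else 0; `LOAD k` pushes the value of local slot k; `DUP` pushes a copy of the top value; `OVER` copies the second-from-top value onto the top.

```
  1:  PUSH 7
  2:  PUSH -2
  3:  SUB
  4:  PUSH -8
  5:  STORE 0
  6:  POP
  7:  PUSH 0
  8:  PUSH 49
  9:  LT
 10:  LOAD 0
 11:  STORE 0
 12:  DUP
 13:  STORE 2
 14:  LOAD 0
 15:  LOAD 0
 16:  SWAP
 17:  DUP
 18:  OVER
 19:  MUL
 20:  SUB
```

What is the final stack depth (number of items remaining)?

PUSH 7   7
PUSH -2  7 -2
SUB      9
PUSH -8  9 -8
STORE 0  9
POP      (empty)
PUSH 0   0
PUSH 49  0 49
LT       1
LOAD 0   1 -8
STORE 0  1
DUP      1 1
STORE 2  1
LOAD 0   1 -8
LOAD 0   1 -8 -8
SWAP     1 -8 -8
DUP      1 -8 -8 -8
OVER     1 -8 -8 -8 -8
MUL      1 -8 -8 64
SUB      1 -8 -72

3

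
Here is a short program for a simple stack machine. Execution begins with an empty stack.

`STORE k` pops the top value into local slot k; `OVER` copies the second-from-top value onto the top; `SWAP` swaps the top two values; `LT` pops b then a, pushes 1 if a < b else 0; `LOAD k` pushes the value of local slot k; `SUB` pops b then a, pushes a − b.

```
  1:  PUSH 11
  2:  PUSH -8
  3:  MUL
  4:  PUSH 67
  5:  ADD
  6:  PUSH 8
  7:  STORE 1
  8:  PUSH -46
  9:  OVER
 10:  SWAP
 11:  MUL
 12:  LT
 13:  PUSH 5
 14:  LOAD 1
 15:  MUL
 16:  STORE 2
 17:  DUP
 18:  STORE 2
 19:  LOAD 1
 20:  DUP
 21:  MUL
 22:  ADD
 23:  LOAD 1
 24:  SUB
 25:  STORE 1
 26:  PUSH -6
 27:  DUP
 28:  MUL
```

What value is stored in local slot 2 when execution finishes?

1

PUSH 11  → [11]
PUSH -8  → [11, -8]
MUL      → [-88]
PUSH 67  → [-88, 67]
ADD      → [-21]
PUSH 8   → [-21, 8]
STORE 1  → [-21]
PUSH -46 → [-21, -46]
OVER     → [-21, -46, -21]
SWAP     → [-21, -21, -46]
MUL      → [-21, 966]
LT       → [1]
PUSH 5   → [1, 5]
LOAD 1   → [1, 5, 8]
MUL      → [1, 40]
STORE 2  → [1]
DUP      → [1, 1]
STORE 2  → [1]
LOAD 1   → [1, 8]
DUP      → [1, 8, 8]
MUL      → [1, 64]
ADD      → [65]
LOAD 1   → [65, 8]
SUB      → [57]
STORE 1  → []
PUSH -6  → [-6]
DUP      → [-6, -6]
MUL      → [36]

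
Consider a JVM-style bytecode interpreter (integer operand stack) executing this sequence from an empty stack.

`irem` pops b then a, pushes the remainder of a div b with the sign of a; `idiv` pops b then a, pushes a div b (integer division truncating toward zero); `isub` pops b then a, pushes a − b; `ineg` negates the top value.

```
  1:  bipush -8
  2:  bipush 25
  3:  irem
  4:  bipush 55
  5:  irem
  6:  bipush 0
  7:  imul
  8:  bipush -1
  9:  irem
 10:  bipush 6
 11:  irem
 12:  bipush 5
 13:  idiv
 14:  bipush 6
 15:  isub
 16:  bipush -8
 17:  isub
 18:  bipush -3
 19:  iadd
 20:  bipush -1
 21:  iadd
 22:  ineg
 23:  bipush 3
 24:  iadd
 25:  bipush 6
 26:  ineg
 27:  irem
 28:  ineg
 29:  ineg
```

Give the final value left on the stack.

bipush -8 → [-8]
bipush 25 → [-8, 25]
irem      → [-8]
bipush 55 → [-8, 55]
irem      → [-8]
bipush 0  → [-8, 0]
imul      → [0]
bipush -1 → [0, -1]
irem      → [0]
bipush 6  → [0, 6]
irem      → [0]
bipush 5  → [0, 5]
idiv      → [0]
bipush 6  → [0, 6]
isub      → [-6]
bipush -8 → [-6, -8]
isub      → [2]
bipush -3 → [2, -3]
iadd      → [-1]
bipush -1 → [-1, -1]
iadd      → [-2]
ineg      → [2]
bipush 3  → [2, 3]
iadd      → [5]
bipush 6  → [5, 6]
ineg      → [5, -6]
irem      → [5]
ineg      → [-5]
ineg      → [5]

5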